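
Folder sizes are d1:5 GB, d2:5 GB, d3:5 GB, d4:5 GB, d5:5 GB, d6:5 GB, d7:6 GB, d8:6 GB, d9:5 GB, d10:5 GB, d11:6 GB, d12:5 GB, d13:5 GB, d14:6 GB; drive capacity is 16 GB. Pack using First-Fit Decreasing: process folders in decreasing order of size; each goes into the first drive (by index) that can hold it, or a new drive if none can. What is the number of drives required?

Sorted descending: 6, 6, 6, 6, 5, 5, 5, 5, 5, 5, 5, 5, 5, 5.
Put 6 GB in drive 1; 10 GB remain.
Put 6 GB in drive 1; 4 GB remain.
Put 6 GB in drive 2; 10 GB remain.
Put 6 GB in drive 2; 4 GB remain.
Put 5 GB in drive 3; 11 GB remain.
Put 5 GB in drive 3; 6 GB remain.
Put 5 GB in drive 3; 1 GB remain.
Put 5 GB in drive 4; 11 GB remain.
Put 5 GB in drive 4; 6 GB remain.
Put 5 GB in drive 4; 1 GB remain.
Put 5 GB in drive 5; 11 GB remain.
Put 5 GB in drive 5; 6 GB remain.
Put 5 GB in drive 5; 1 GB remain.
Put 5 GB in drive 6; 11 GB remain.

6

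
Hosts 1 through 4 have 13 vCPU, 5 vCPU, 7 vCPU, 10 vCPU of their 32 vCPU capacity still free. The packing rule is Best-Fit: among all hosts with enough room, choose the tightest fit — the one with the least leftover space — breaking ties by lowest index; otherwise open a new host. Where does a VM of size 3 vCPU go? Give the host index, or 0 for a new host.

Hosts with room: host 1 (13 vCPU), host 2 (5 vCPU), host 3 (7 vCPU), host 4 (10 vCPU).
Tightest fit is host 2 with 5 vCPU free.

2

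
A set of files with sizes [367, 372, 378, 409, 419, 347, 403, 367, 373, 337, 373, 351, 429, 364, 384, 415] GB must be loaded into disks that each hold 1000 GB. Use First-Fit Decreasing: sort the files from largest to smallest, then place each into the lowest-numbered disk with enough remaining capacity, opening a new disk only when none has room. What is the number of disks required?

Sorted descending: 429, 419, 415, 409, 403, 384, 378, 373, 373, 372, 367, 367, 364, 351, 347, 337.
disk 1: place 429 GB, 571 GB left
disk 1: place 419 GB, 152 GB left
disk 2: place 415 GB, 585 GB left
disk 2: place 409 GB, 176 GB left
disk 3: place 403 GB, 597 GB left
disk 3: place 384 GB, 213 GB left
disk 4: place 378 GB, 622 GB left
disk 4: place 373 GB, 249 GB left
disk 5: place 373 GB, 627 GB left
disk 5: place 372 GB, 255 GB left
disk 6: place 367 GB, 633 GB left
disk 6: place 367 GB, 266 GB left
disk 7: place 364 GB, 636 GB left
disk 7: place 351 GB, 285 GB left
disk 8: place 347 GB, 653 GB left
disk 8: place 337 GB, 316 GB left

8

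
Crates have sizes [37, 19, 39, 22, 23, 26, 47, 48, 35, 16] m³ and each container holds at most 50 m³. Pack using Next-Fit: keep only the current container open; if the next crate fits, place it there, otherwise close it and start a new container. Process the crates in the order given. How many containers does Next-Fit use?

9

37 m³ → container 1 (remaining 13 m³)
19 m³ → container 2 (remaining 31 m³)
39 m³ → container 3 (remaining 11 m³)
22 m³ → container 4 (remaining 28 m³)
23 m³ → container 4 (remaining 5 m³)
26 m³ → container 5 (remaining 24 m³)
47 m³ → container 6 (remaining 3 m³)
48 m³ → container 7 (remaining 2 m³)
35 m³ → container 8 (remaining 15 m³)
16 m³ → container 9 (remaining 34 m³)
Final containers: [37] [19] [39] [22,23] [26] [47] [48] [35] [16].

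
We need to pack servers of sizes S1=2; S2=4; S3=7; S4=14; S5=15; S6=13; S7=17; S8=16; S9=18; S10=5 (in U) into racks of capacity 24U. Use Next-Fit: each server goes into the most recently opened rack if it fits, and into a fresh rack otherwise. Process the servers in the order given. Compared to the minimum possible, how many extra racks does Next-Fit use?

1

Next-Fit: [2,4,7] [14] [15] [13] [17] [16] [18,5] → 7 racks.
6 servers exceed 12U (half the capacity), and no two of those can share a rack, so at least 6 racks are needed.
An optimal packing achieves that bound: [18,5] [17,7] [16,4,2] [15] [14] [13] → 6 racks.
Excess: 7 − 6 = 1.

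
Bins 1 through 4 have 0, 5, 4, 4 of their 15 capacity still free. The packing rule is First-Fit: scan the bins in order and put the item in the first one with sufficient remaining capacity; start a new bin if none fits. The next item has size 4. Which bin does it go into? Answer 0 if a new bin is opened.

2

Bins with room: bin 2 (5), bin 3 (4), bin 4 (4).
The first with room is bin 2.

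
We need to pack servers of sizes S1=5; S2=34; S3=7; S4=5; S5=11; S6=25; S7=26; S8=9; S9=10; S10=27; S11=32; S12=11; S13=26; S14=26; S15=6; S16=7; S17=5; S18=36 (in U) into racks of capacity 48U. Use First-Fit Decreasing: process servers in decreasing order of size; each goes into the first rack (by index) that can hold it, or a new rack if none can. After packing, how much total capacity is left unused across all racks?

76

Sorted descending: 36, 34, 32, 27, 26, 26, 26, 25, 11, 11, 10, 9, 7, 7, 6, 5, 5, 5.
Put 36U in rack 1; 12U remain.
Put 34U in rack 2; 14U remain.
Put 32U in rack 3; 16U remain.
Put 27U in rack 4; 21U remain.
Put 26U in rack 5; 22U remain.
Put 26U in rack 6; 22U remain.
Put 26U in rack 7; 22U remain.
Put 25U in rack 8; 23U remain.
Put 11U in rack 1; 1U remain.
Put 11U in rack 2; 3U remain.
Put 10U in rack 3; 6U remain.
Put 9U in rack 4; 12U remain.
Put 7U in rack 4; 5U remain.
Put 7U in rack 5; 15U remain.
Put 6U in rack 3; 0U remain.
Put 5U in rack 4; 0U remain.
Put 5U in rack 5; 10U remain.
Put 5U in rack 5; 5U remain.
8 racks × 48U = 384U; used 308U; unused 76U.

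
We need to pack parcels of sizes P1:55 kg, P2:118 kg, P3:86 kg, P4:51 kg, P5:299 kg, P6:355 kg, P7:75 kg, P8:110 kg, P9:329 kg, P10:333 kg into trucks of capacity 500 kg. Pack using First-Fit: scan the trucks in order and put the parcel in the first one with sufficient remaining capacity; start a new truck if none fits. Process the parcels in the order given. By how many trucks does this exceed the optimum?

First-Fit: [55,118,86,51,75,110] [299] [355] [329] [333] → 5 trucks.
Total size 1811 kg; any packing needs at least ⌈1811/500⌉ = 4 trucks.
An optimal packing achieves that bound: [355,118] [333,110,55] [329,86,75] [299,51] → 4 trucks.
Excess: 5 − 4 = 1.

1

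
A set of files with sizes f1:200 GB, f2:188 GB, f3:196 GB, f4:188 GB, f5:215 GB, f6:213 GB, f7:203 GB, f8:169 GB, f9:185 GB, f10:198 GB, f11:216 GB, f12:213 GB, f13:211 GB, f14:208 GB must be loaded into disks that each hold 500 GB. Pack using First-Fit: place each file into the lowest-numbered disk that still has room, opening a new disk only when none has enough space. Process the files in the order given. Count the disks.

f1 (200 GB) → disk 1 (remaining 300 GB)
f2 (188 GB) → disk 1 (remaining 112 GB)
f3 (196 GB) → disk 2 (remaining 304 GB)
f4 (188 GB) → disk 2 (remaining 116 GB)
f5 (215 GB) → disk 3 (remaining 285 GB)
f6 (213 GB) → disk 3 (remaining 72 GB)
f7 (203 GB) → disk 4 (remaining 297 GB)
f8 (169 GB) → disk 4 (remaining 128 GB)
f9 (185 GB) → disk 5 (remaining 315 GB)
f10 (198 GB) → disk 5 (remaining 117 GB)
f11 (216 GB) → disk 6 (remaining 284 GB)
f12 (213 GB) → disk 6 (remaining 71 GB)
f13 (211 GB) → disk 7 (remaining 289 GB)
f14 (208 GB) → disk 7 (remaining 81 GB)

7 disks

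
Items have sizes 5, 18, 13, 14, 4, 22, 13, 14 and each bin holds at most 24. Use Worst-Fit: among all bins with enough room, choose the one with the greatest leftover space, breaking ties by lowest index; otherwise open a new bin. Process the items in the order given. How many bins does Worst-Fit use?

5 → bin 1 (remaining 19)
18 → bin 1 (remaining 1)
13 → bin 2 (remaining 11)
14 → bin 3 (remaining 10)
4 → bin 2 (remaining 7)
22 → bin 4 (remaining 2)
13 → bin 5 (remaining 11)
14 → bin 6 (remaining 10)
Final bins: [5,18] [13,4] [14] [22] [13] [14].

6 bins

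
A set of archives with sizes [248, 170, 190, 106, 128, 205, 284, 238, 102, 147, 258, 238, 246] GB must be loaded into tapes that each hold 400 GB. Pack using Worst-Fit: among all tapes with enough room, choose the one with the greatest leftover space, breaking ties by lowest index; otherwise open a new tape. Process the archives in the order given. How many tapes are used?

8 tapes

248 GB → tape 1 (remaining 152 GB)
170 GB → tape 2 (remaining 230 GB)
190 GB → tape 2 (remaining 40 GB)
106 GB → tape 1 (remaining 46 GB)
128 GB → tape 3 (remaining 272 GB)
205 GB → tape 3 (remaining 67 GB)
284 GB → tape 4 (remaining 116 GB)
238 GB → tape 5 (remaining 162 GB)
102 GB → tape 5 (remaining 60 GB)
147 GB → tape 6 (remaining 253 GB)
258 GB → tape 7 (remaining 142 GB)
238 GB → tape 6 (remaining 15 GB)
246 GB → tape 8 (remaining 154 GB)
Final tapes: [248,106] [170,190] [128,205] [284] [238,102] [147,238] [258] [246].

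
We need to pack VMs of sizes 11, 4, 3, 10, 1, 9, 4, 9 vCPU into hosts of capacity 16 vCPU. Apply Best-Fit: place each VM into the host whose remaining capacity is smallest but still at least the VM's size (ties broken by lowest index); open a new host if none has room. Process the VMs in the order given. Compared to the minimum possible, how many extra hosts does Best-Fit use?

Best-Fit: [11,4,1] [3,10] [9,4] [9] → 4 hosts.
Total size 51 vCPU; any packing needs at least ⌈51/16⌉ = 4 hosts.
So 4 is already optimal.

0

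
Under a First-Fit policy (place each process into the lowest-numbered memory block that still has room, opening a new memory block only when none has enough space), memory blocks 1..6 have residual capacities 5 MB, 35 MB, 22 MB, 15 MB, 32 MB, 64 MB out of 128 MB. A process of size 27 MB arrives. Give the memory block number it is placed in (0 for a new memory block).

2

Memory blocks with room: memory block 2 (35 MB), memory block 5 (32 MB), memory block 6 (64 MB).
The first with room is memory block 2.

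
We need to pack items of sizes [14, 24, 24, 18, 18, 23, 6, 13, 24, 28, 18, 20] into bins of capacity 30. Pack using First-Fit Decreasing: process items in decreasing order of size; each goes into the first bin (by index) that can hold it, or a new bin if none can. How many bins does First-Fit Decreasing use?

10 bins

Sorted descending: 28, 24, 24, 24, 23, 20, 18, 18, 18, 14, 13, 6.
bin 1: place 28, 2 left
bin 2: place 24, 6 left
bin 3: place 24, 6 left
bin 4: place 24, 6 left
bin 5: place 23, 7 left
bin 6: place 20, 10 left
bin 7: place 18, 12 left
bin 8: place 18, 12 left
bin 9: place 18, 12 left
bin 10: place 14, 16 left
bin 10: place 13, 3 left
bin 2: place 6, 0 left
Final bins: [28] [24,6] [24] [24] [23] [20] [18] [18] [18] [14,13].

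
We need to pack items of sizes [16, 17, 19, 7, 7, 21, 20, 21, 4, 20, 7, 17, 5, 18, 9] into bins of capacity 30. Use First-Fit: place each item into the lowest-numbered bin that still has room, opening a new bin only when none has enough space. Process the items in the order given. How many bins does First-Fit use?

16 → bin 1 (remaining 14)
17 → bin 2 (remaining 13)
19 → bin 3 (remaining 11)
7 → bin 1 (remaining 7)
7 → bin 1 (remaining 0)
21 → bin 4 (remaining 9)
20 → bin 5 (remaining 10)
21 → bin 6 (remaining 9)
4 → bin 2 (remaining 9)
20 → bin 7 (remaining 10)
7 → bin 2 (remaining 2)
17 → bin 8 (remaining 13)
5 → bin 3 (remaining 6)
18 → bin 9 (remaining 12)
9 → bin 4 (remaining 0)
Final bins: [16,7,7] [17,4,7] [19,5] [21,9] [20] [21] [20] [17] [18].

9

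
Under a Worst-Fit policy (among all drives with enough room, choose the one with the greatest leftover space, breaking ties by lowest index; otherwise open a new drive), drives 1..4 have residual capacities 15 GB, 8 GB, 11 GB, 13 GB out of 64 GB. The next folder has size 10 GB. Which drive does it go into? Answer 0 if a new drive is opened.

1

Drives with room: drive 1 (15 GB), drive 3 (11 GB), drive 4 (13 GB).
Most room is drive 1 with 15 GB free.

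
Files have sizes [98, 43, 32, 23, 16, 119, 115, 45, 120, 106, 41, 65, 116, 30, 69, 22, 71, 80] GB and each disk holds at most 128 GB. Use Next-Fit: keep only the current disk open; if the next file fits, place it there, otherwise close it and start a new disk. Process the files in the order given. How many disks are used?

12 disks

Put 98 GB in disk 1; 30 GB remain.
Put 43 GB in disk 2; 85 GB remain.
Put 32 GB in disk 2; 53 GB remain.
Put 23 GB in disk 2; 30 GB remain.
Put 16 GB in disk 2; 14 GB remain.
Put 119 GB in disk 3; 9 GB remain.
Put 115 GB in disk 4; 13 GB remain.
Put 45 GB in disk 5; 83 GB remain.
Put 120 GB in disk 6; 8 GB remain.
Put 106 GB in disk 7; 22 GB remain.
Put 41 GB in disk 8; 87 GB remain.
Put 65 GB in disk 8; 22 GB remain.
Put 116 GB in disk 9; 12 GB remain.
Put 30 GB in disk 10; 98 GB remain.
Put 69 GB in disk 10; 29 GB remain.
Put 22 GB in disk 10; 7 GB remain.
Put 71 GB in disk 11; 57 GB remain.
Put 80 GB in disk 12; 48 GB remain.
Final disks: [98] [43,32,23,16] [119] [115] [45] [120] [106] [41,65] [116] [30,69,22] [71] [80].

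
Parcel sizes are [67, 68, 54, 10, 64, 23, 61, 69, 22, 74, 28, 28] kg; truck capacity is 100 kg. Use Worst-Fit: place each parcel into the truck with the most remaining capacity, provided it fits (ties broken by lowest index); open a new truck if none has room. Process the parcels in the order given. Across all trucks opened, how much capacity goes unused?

Put 67 kg in truck 1; 33 kg remain.
Put 68 kg in truck 2; 32 kg remain.
Put 54 kg in truck 3; 46 kg remain.
Put 10 kg in truck 3; 36 kg remain.
Put 64 kg in truck 4; 36 kg remain.
Put 23 kg in truck 3; 13 kg remain.
Put 61 kg in truck 5; 39 kg remain.
Put 69 kg in truck 6; 31 kg remain.
Put 22 kg in truck 5; 17 kg remain.
Put 74 kg in truck 7; 26 kg remain.
Put 28 kg in truck 4; 8 kg remain.
Put 28 kg in truck 1; 5 kg remain.
7 trucks × 100 kg = 700 kg; used 568 kg; unused 132 kg.

132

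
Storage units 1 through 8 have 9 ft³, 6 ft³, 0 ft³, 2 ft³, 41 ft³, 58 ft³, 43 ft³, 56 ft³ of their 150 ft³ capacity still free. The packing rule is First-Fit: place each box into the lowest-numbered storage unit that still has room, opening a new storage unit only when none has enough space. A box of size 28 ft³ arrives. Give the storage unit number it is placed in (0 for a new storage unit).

Storage units with room: storage unit 5 (41 ft³), storage unit 6 (58 ft³), storage unit 7 (43 ft³), storage unit 8 (56 ft³).
The first with room is storage unit 5.

5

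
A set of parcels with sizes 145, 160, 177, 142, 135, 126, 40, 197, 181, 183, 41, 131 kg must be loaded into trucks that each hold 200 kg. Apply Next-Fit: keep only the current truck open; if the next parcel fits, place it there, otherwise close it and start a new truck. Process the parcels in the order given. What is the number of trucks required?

10

145 kg → truck 1 (remaining 55 kg)
160 kg → truck 2 (remaining 40 kg)
177 kg → truck 3 (remaining 23 kg)
142 kg → truck 4 (remaining 58 kg)
135 kg → truck 5 (remaining 65 kg)
126 kg → truck 6 (remaining 74 kg)
40 kg → truck 6 (remaining 34 kg)
197 kg → truck 7 (remaining 3 kg)
181 kg → truck 8 (remaining 19 kg)
183 kg → truck 9 (remaining 17 kg)
41 kg → truck 10 (remaining 159 kg)
131 kg → truck 10 (remaining 28 kg)
Final trucks: [145] [160] [177] [142] [135] [126,40] [197] [181] [183] [41,131].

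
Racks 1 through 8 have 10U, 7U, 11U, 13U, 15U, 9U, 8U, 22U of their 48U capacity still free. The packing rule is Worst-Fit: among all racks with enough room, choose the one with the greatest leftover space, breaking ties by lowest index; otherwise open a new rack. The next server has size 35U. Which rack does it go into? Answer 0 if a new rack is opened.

No rack has ≥ 35U free, so a new rack is opened.

0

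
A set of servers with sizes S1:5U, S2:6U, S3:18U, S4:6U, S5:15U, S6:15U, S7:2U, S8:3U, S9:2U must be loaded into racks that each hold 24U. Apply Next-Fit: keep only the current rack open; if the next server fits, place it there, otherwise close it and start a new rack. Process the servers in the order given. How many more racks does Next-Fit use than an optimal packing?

Next-Fit: [5,6] [18,6] [15] [15,2,3,2] → 4 racks.
Total size 72U; any packing needs at least ⌈72/24⌉ = 3 racks.
An optimal packing achieves that bound: [18,6] [15,6,3] [15,5,2,2] → 3 racks.
Excess: 4 − 3 = 1.

1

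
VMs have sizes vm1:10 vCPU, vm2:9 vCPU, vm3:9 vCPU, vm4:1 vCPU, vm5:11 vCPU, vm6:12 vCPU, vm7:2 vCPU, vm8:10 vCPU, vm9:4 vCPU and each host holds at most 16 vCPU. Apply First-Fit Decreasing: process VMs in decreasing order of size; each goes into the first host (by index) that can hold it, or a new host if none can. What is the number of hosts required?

Sorted descending: 12, 11, 10, 10, 9, 9, 4, 2, 1.
host 1: place 12 vCPU, 4 vCPU left
host 2: place 11 vCPU, 5 vCPU left
host 3: place 10 vCPU, 6 vCPU left
host 4: place 10 vCPU, 6 vCPU left
host 5: place 9 vCPU, 7 vCPU left
host 6: place 9 vCPU, 7 vCPU left
host 1: place 4 vCPU, 0 vCPU left
host 2: place 2 vCPU, 3 vCPU left
host 2: place 1 vCPU, 2 vCPU left
Final hosts: [12,4] [11,2,1] [10] [10] [9] [9].

6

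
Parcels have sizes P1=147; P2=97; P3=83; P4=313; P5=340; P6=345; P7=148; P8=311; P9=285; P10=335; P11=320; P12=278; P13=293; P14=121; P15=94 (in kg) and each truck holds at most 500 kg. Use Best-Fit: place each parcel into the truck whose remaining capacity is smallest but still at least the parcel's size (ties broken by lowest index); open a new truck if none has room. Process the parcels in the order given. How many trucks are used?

10

truck 1: place P1 (147 kg), 353 kg left
truck 1: place P2 (97 kg), 256 kg left
truck 1: place P3 (83 kg), 173 kg left
truck 2: place P4 (313 kg), 187 kg left
truck 3: place P5 (340 kg), 160 kg left
truck 4: place P6 (345 kg), 155 kg left
truck 4: place P7 (148 kg), 7 kg left
truck 5: place P8 (311 kg), 189 kg left
truck 6: place P9 (285 kg), 215 kg left
truck 7: place P10 (335 kg), 165 kg left
truck 8: place P11 (320 kg), 180 kg left
truck 9: place P12 (278 kg), 222 kg left
truck 10: place P13 (293 kg), 207 kg left
truck 3: place P14 (121 kg), 39 kg left
truck 7: place P15 (94 kg), 71 kg left
Final trucks: [147,97,83] [313] [340,121] [345,148] [311] [285] [335,94] [320] [278] [293].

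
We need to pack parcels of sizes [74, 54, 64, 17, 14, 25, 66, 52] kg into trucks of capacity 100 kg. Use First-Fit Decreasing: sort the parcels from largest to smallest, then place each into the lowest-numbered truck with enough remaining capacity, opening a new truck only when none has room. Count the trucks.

Sorted descending: 74, 66, 64, 54, 52, 25, 17, 14.
truck 1: place 74 kg, 26 kg left
truck 2: place 66 kg, 34 kg left
truck 3: place 64 kg, 36 kg left
truck 4: place 54 kg, 46 kg left
truck 5: place 52 kg, 48 kg left
truck 1: place 25 kg, 1 kg left
truck 2: place 17 kg, 17 kg left
truck 2: place 14 kg, 3 kg left

5 trucks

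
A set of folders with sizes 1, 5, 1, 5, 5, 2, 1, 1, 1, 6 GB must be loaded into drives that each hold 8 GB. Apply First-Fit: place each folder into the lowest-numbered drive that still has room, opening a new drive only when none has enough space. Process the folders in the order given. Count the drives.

drive 1: place 1 GB, 7 GB left
drive 1: place 5 GB, 2 GB left
drive 1: place 1 GB, 1 GB left
drive 2: place 5 GB, 3 GB left
drive 3: place 5 GB, 3 GB left
drive 2: place 2 GB, 1 GB left
drive 1: place 1 GB, 0 GB left
drive 2: place 1 GB, 0 GB left
drive 3: place 1 GB, 2 GB left
drive 4: place 6 GB, 2 GB left
Final drives: [1,5,1,1] [5,2,1] [5,1] [6].

4 drives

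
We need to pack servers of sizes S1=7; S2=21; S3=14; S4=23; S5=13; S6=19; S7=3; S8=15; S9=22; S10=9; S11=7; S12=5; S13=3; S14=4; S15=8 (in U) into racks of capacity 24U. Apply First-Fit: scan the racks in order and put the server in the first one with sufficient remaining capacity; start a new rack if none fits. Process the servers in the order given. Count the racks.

8 racks

rack 1: place S1 (7U), 17U left
rack 2: place S2 (21U), 3U left
rack 1: place S3 (14U), 3U left
rack 3: place S4 (23U), 1U left
rack 4: place S5 (13U), 11U left
rack 5: place S6 (19U), 5U left
rack 1: place S7 (3U), 0U left
rack 6: place S8 (15U), 9U left
rack 7: place S9 (22U), 2U left
rack 4: place S10 (9U), 2U left
rack 6: place S11 (7U), 2U left
rack 5: place S12 (5U), 0U left
rack 2: place S13 (3U), 0U left
rack 8: place S14 (4U), 20U left
rack 8: place S15 (8U), 12U left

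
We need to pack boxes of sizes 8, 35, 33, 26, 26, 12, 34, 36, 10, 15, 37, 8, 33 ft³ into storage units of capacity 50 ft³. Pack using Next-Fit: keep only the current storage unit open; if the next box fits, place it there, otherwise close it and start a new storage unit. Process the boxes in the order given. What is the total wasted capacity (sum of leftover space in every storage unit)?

137

storage unit 1: place 8 ft³, 42 ft³ left
storage unit 1: place 35 ft³, 7 ft³ left
storage unit 2: place 33 ft³, 17 ft³ left
storage unit 3: place 26 ft³, 24 ft³ left
storage unit 4: place 26 ft³, 24 ft³ left
storage unit 4: place 12 ft³, 12 ft³ left
storage unit 5: place 34 ft³, 16 ft³ left
storage unit 6: place 36 ft³, 14 ft³ left
storage unit 6: place 10 ft³, 4 ft³ left
storage unit 7: place 15 ft³, 35 ft³ left
storage unit 8: place 37 ft³, 13 ft³ left
storage unit 8: place 8 ft³, 5 ft³ left
storage unit 9: place 33 ft³, 17 ft³ left
9 storage units × 50 ft³ = 450 ft³; used 313 ft³; unused 137 ft³.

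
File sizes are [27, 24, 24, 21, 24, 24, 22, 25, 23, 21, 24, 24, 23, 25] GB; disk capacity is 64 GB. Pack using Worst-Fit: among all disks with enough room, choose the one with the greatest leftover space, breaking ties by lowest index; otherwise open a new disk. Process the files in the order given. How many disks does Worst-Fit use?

27 GB → disk 1 (remaining 37 GB)
24 GB → disk 1 (remaining 13 GB)
24 GB → disk 2 (remaining 40 GB)
21 GB → disk 2 (remaining 19 GB)
24 GB → disk 3 (remaining 40 GB)
24 GB → disk 3 (remaining 16 GB)
22 GB → disk 4 (remaining 42 GB)
25 GB → disk 4 (remaining 17 GB)
23 GB → disk 5 (remaining 41 GB)
21 GB → disk 5 (remaining 20 GB)
24 GB → disk 6 (remaining 40 GB)
24 GB → disk 6 (remaining 16 GB)
23 GB → disk 7 (remaining 41 GB)
25 GB → disk 7 (remaining 16 GB)

7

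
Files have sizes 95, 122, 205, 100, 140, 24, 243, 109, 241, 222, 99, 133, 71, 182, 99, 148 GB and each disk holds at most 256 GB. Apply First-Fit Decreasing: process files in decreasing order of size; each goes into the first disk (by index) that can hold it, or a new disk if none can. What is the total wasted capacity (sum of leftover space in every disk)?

327

Sorted descending: 243, 241, 222, 205, 182, 148, 140, 133, 122, 109, 100, 99, 99, 95, 71, 24.
243 GB → disk 1 (remaining 13 GB)
241 GB → disk 2 (remaining 15 GB)
222 GB → disk 3 (remaining 34 GB)
205 GB → disk 4 (remaining 51 GB)
182 GB → disk 5 (remaining 74 GB)
148 GB → disk 6 (remaining 108 GB)
140 GB → disk 7 (remaining 116 GB)
133 GB → disk 8 (remaining 123 GB)
122 GB → disk 8 (remaining 1 GB)
109 GB → disk 7 (remaining 7 GB)
100 GB → disk 6 (remaining 8 GB)
99 GB → disk 9 (remaining 157 GB)
99 GB → disk 9 (remaining 58 GB)
95 GB → disk 10 (remaining 161 GB)
71 GB → disk 5 (remaining 3 GB)
24 GB → disk 3 (remaining 10 GB)
10 disks × 256 GB = 2560 GB; used 2233 GB; unused 327 GB.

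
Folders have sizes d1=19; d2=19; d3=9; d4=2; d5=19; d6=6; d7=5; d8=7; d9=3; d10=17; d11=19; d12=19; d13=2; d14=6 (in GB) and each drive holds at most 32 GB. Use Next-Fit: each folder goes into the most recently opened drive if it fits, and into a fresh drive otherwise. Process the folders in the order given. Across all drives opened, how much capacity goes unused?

40

d1 (19 GB) → drive 1 (remaining 13 GB)
d2 (19 GB) → drive 2 (remaining 13 GB)
d3 (9 GB) → drive 2 (remaining 4 GB)
d4 (2 GB) → drive 2 (remaining 2 GB)
d5 (19 GB) → drive 3 (remaining 13 GB)
d6 (6 GB) → drive 3 (remaining 7 GB)
d7 (5 GB) → drive 3 (remaining 2 GB)
d8 (7 GB) → drive 4 (remaining 25 GB)
d9 (3 GB) → drive 4 (remaining 22 GB)
d10 (17 GB) → drive 4 (remaining 5 GB)
d11 (19 GB) → drive 5 (remaining 13 GB)
d12 (19 GB) → drive 6 (remaining 13 GB)
d13 (2 GB) → drive 6 (remaining 11 GB)
d14 (6 GB) → drive 6 (remaining 5 GB)
6 drives × 32 GB = 192 GB; used 152 GB; unused 40 GB.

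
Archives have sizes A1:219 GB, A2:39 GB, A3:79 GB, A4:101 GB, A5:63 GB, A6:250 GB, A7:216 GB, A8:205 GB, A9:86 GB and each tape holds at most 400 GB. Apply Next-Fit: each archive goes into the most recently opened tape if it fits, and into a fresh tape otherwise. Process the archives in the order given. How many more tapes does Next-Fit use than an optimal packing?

Next-Fit: [219,39,79] [101,63] [250] [216] [205,86] → 5 tapes.
Total size 1258 GB; any packing needs at least ⌈1258/400⌉ = 4 tapes.
An optimal packing achieves that bound: [250,101,39] [219,86,79] [216,63] [205] → 4 tapes.
Excess: 5 − 4 = 1.

1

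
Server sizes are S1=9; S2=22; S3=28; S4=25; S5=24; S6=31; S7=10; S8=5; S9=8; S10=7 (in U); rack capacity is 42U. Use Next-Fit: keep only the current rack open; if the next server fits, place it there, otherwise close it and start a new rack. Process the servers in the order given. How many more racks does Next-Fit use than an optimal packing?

1

Next-Fit: [9,22] [28] [25] [24] [31,10] [5,8,7] → 6 racks.
Total size 169U; any packing needs at least ⌈169/42⌉ = 5 racks.
An optimal packing achieves that bound: [31,10] [28,9,5] [25,8,7] [24] [22] → 5 racks.
Excess: 6 − 5 = 1.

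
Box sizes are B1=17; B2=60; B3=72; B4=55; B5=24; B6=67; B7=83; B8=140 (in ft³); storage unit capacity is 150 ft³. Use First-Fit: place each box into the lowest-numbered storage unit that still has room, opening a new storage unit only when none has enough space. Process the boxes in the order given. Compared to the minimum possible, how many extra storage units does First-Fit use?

First-Fit: [17,60,72] [55,24,67] [83] [140] → 4 storage units.
Total size 518 ft³; any packing needs at least ⌈518/150⌉ = 4 storage units.
So 4 is already optimal.

0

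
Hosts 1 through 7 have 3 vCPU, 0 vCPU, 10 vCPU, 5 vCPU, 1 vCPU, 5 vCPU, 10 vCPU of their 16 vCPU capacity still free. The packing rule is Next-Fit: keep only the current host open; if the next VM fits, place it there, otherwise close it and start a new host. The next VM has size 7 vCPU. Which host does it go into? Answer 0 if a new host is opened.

Next-Fit only looks at host 7, which has 10 vCPU free.
7 vCPU fits there.

7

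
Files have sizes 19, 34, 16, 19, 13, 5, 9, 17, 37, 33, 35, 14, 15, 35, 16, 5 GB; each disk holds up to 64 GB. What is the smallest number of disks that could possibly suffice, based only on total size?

6 disks

Total size = 19 + 34 + 16 + 19 + 13 + 5 + 9 + 17 + 37 + 33 + 35 + 14 + 15 + 35 + 16 + 5 = 322 GB.
⌈322 / 64⌉ = 6.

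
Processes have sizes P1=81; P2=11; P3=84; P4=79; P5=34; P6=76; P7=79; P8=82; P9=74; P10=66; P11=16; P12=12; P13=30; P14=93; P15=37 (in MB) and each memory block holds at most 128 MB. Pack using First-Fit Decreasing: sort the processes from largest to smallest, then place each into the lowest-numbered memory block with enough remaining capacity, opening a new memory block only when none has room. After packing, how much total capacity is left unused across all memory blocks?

298

Sorted descending: 93, 84, 82, 81, 79, 79, 76, 74, 66, 37, 34, 30, 16, 12, 11.
Put 93 MB in memory block 1; 35 MB remain.
Put 84 MB in memory block 2; 44 MB remain.
Put 82 MB in memory block 3; 46 MB remain.
Put 81 MB in memory block 4; 47 MB remain.
Put 79 MB in memory block 5; 49 MB remain.
Put 79 MB in memory block 6; 49 MB remain.
Put 76 MB in memory block 7; 52 MB remain.
Put 74 MB in memory block 8; 54 MB remain.
Put 66 MB in memory block 9; 62 MB remain.
Put 37 MB in memory block 2; 7 MB remain.
Put 34 MB in memory block 1; 1 MB remain.
Put 30 MB in memory block 3; 16 MB remain.
Put 16 MB in memory block 3; 0 MB remain.
Put 12 MB in memory block 4; 35 MB remain.
Put 11 MB in memory block 4; 24 MB remain.
9 memory blocks × 128 MB = 1152 MB; used 854 MB; unused 298 MB.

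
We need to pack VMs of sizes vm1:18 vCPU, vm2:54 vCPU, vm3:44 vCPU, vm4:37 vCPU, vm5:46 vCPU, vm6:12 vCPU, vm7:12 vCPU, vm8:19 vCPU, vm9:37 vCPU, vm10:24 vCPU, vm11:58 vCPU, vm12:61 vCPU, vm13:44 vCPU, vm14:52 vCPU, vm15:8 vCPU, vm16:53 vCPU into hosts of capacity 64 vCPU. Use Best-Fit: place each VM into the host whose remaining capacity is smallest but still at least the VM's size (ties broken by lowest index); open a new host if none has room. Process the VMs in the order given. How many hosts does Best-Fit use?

host 1: place vm1 (18 vCPU), 46 vCPU left
host 2: place vm2 (54 vCPU), 10 vCPU left
host 1: place vm3 (44 vCPU), 2 vCPU left
host 3: place vm4 (37 vCPU), 27 vCPU left
host 4: place vm5 (46 vCPU), 18 vCPU left
host 4: place vm6 (12 vCPU), 6 vCPU left
host 3: place vm7 (12 vCPU), 15 vCPU left
host 5: place vm8 (19 vCPU), 45 vCPU left
host 5: place vm9 (37 vCPU), 8 vCPU left
host 6: place vm10 (24 vCPU), 40 vCPU left
host 7: place vm11 (58 vCPU), 6 vCPU left
host 8: place vm12 (61 vCPU), 3 vCPU left
host 9: place vm13 (44 vCPU), 20 vCPU left
host 10: place vm14 (52 vCPU), 12 vCPU left
host 5: place vm15 (8 vCPU), 0 vCPU left
host 11: place vm16 (53 vCPU), 11 vCPU left

11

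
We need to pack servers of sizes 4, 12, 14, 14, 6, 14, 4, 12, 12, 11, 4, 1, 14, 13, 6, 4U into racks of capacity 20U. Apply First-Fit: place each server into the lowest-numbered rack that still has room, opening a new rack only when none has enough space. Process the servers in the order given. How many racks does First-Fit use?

4U → rack 1 (remaining 16U)
12U → rack 1 (remaining 4U)
14U → rack 2 (remaining 6U)
14U → rack 3 (remaining 6U)
6U → rack 2 (remaining 0U)
14U → rack 4 (remaining 6U)
4U → rack 1 (remaining 0U)
12U → rack 5 (remaining 8U)
12U → rack 6 (remaining 8U)
11U → rack 7 (remaining 9U)
4U → rack 3 (remaining 2U)
1U → rack 3 (remaining 1U)
14U → rack 8 (remaining 6U)
13U → rack 9 (remaining 7U)
6U → rack 4 (remaining 0U)
4U → rack 5 (remaining 4U)
Final racks: [4,12,4] [14,6] [14,4,1] [14,6] [12,4] [12] [11] [14] [13].

9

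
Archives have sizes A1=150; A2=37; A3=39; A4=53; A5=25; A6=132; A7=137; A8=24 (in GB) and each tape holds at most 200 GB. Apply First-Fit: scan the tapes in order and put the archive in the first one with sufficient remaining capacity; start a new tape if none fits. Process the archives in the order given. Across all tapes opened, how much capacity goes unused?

A1 (150 GB) → tape 1 (remaining 50 GB)
A2 (37 GB) → tape 1 (remaining 13 GB)
A3 (39 GB) → tape 2 (remaining 161 GB)
A4 (53 GB) → tape 2 (remaining 108 GB)
A5 (25 GB) → tape 2 (remaining 83 GB)
A6 (132 GB) → tape 3 (remaining 68 GB)
A7 (137 GB) → tape 4 (remaining 63 GB)
A8 (24 GB) → tape 2 (remaining 59 GB)
4 tapes × 200 GB = 800 GB; used 597 GB; unused 203 GB.

203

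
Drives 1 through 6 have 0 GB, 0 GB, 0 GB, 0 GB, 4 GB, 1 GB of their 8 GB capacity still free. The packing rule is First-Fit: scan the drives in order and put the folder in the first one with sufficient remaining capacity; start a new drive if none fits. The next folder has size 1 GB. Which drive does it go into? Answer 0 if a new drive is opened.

Drives with room: drive 5 (4 GB), drive 6 (1 GB).
The first with room is drive 5.

5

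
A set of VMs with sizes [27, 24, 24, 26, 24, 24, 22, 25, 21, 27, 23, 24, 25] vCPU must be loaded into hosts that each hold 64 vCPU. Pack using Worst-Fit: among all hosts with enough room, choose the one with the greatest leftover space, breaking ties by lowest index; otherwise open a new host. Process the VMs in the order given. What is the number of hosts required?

Put 27 vCPU in host 1; 37 vCPU remain.
Put 24 vCPU in host 1; 13 vCPU remain.
Put 24 vCPU in host 2; 40 vCPU remain.
Put 26 vCPU in host 2; 14 vCPU remain.
Put 24 vCPU in host 3; 40 vCPU remain.
Put 24 vCPU in host 3; 16 vCPU remain.
Put 22 vCPU in host 4; 42 vCPU remain.
Put 25 vCPU in host 4; 17 vCPU remain.
Put 21 vCPU in host 5; 43 vCPU remain.
Put 27 vCPU in host 5; 16 vCPU remain.
Put 23 vCPU in host 6; 41 vCPU remain.
Put 24 vCPU in host 6; 17 vCPU remain.
Put 25 vCPU in host 7; 39 vCPU remain.

7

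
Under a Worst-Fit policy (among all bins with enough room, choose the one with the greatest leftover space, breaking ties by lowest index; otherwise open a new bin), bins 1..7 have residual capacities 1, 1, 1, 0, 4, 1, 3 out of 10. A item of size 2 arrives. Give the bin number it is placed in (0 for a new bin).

5

Bins with room: bin 5 (4), bin 7 (3).
Most room is bin 5 with 4 free.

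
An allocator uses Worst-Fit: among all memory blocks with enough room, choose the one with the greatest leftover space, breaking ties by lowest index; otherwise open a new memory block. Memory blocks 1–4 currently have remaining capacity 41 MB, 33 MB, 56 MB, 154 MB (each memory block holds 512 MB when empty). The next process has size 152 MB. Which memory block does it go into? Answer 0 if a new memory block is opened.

Memory blocks with room: memory block 4 (154 MB).
Most room is memory block 4 with 154 MB free.

4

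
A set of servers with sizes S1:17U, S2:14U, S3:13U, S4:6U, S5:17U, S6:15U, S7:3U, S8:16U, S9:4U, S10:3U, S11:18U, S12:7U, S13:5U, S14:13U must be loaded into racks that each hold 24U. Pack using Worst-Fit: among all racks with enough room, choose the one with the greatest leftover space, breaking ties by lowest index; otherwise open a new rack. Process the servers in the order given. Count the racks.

8

rack 1: place S1 (17U), 7U left
rack 2: place S2 (14U), 10U left
rack 3: place S3 (13U), 11U left
rack 3: place S4 (6U), 5U left
rack 4: place S5 (17U), 7U left
rack 5: place S6 (15U), 9U left
rack 2: place S7 (3U), 7U left
rack 6: place S8 (16U), 8U left
rack 5: place S9 (4U), 5U left
rack 6: place S10 (3U), 5U left
rack 7: place S11 (18U), 6U left
rack 1: place S12 (7U), 0U left
rack 2: place S13 (5U), 2U left
rack 8: place S14 (13U), 11U left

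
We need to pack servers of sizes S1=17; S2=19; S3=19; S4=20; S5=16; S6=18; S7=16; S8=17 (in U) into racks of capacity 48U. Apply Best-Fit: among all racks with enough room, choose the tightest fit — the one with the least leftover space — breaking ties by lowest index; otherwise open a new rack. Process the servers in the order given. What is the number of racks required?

S1 (17U) → rack 1 (remaining 31U)
S2 (19U) → rack 1 (remaining 12U)
S3 (19U) → rack 2 (remaining 29U)
S4 (20U) → rack 2 (remaining 9U)
S5 (16U) → rack 3 (remaining 32U)
S6 (18U) → rack 3 (remaining 14U)
S7 (16U) → rack 4 (remaining 32U)
S8 (17U) → rack 4 (remaining 15U)
Final racks: [17,19] [19,20] [16,18] [16,17].

4 racks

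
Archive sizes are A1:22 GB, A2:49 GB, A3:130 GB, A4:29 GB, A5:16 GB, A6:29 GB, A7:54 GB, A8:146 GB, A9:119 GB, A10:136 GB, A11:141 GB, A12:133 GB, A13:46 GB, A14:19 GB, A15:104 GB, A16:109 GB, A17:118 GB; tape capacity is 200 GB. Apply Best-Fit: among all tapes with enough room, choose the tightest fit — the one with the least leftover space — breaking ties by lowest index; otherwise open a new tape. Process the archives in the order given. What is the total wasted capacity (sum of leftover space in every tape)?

600

A1 (22 GB) → tape 1 (remaining 178 GB)
A2 (49 GB) → tape 1 (remaining 129 GB)
A3 (130 GB) → tape 2 (remaining 70 GB)
A4 (29 GB) → tape 2 (remaining 41 GB)
A5 (16 GB) → tape 2 (remaining 25 GB)
A6 (29 GB) → tape 1 (remaining 100 GB)
A7 (54 GB) → tape 1 (remaining 46 GB)
A8 (146 GB) → tape 3 (remaining 54 GB)
A9 (119 GB) → tape 4 (remaining 81 GB)
A10 (136 GB) → tape 5 (remaining 64 GB)
A11 (141 GB) → tape 6 (remaining 59 GB)
A12 (133 GB) → tape 7 (remaining 67 GB)
A13 (46 GB) → tape 1 (remaining 0 GB)
A14 (19 GB) → tape 2 (remaining 6 GB)
A15 (104 GB) → tape 8 (remaining 96 GB)
A16 (109 GB) → tape 9 (remaining 91 GB)
A17 (118 GB) → tape 10 (remaining 82 GB)
10 tapes × 200 GB = 2000 GB; used 1400 GB; unused 600 GB.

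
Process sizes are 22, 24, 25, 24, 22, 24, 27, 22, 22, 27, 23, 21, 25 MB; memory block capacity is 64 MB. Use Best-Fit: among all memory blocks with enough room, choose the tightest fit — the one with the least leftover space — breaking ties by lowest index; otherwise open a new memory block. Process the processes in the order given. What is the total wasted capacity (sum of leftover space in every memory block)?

Put 22 MB in memory block 1; 42 MB remain.
Put 24 MB in memory block 1; 18 MB remain.
Put 25 MB in memory block 2; 39 MB remain.
Put 24 MB in memory block 2; 15 MB remain.
Put 22 MB in memory block 3; 42 MB remain.
Put 24 MB in memory block 3; 18 MB remain.
Put 27 MB in memory block 4; 37 MB remain.
Put 22 MB in memory block 4; 15 MB remain.
Put 22 MB in memory block 5; 42 MB remain.
Put 27 MB in memory block 5; 15 MB remain.
Put 23 MB in memory block 6; 41 MB remain.
Put 21 MB in memory block 6; 20 MB remain.
Put 25 MB in memory block 7; 39 MB remain.
7 memory blocks × 64 MB = 448 MB; used 308 MB; unused 140 MB.

140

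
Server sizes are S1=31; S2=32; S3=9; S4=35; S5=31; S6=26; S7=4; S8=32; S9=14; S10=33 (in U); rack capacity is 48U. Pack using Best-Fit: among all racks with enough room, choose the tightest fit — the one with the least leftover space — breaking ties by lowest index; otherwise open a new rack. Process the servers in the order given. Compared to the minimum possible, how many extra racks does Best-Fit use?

0

Best-Fit: [31] [32,9,4] [35] [31] [26] [32,14] [33] → 7 racks.
7 servers exceed 24U (half the capacity), and no two of those can share a rack, so at least 7 racks are needed.
So 7 is already optimal.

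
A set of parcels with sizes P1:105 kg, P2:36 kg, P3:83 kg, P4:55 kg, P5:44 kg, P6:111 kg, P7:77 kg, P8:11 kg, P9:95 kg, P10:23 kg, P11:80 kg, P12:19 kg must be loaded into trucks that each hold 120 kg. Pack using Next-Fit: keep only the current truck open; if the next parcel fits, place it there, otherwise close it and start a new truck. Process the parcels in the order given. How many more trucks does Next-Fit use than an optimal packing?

0

Next-Fit: [105] [36,83] [55,44] [111] [77,11] [95,23] [80,19] → 7 trucks.
Total size 739 kg; any packing needs at least ⌈739/120⌉ = 7 trucks.
So 7 is already optimal.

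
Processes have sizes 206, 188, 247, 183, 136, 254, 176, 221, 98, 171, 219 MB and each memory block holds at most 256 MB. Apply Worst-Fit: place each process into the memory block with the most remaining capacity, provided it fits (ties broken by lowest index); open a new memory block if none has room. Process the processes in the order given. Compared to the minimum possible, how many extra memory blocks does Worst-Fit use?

0

Worst-Fit: [206] [188] [247] [183] [136,98] [254] [176] [221] [171] [219] → 10 memory blocks.
10 processes exceed 128 MB (half the capacity), and no two of those can share a memory block, so at least 10 memory blocks are needed.
So 10 is already optimal.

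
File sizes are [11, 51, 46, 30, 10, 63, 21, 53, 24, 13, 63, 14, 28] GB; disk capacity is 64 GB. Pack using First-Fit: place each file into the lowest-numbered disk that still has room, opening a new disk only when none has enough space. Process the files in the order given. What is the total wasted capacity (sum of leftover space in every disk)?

85

disk 1: place 11 GB, 53 GB left
disk 1: place 51 GB, 2 GB left
disk 2: place 46 GB, 18 GB left
disk 3: place 30 GB, 34 GB left
disk 2: place 10 GB, 8 GB left
disk 4: place 63 GB, 1 GB left
disk 3: place 21 GB, 13 GB left
disk 5: place 53 GB, 11 GB left
disk 6: place 24 GB, 40 GB left
disk 3: place 13 GB, 0 GB left
disk 7: place 63 GB, 1 GB left
disk 6: place 14 GB, 26 GB left
disk 8: place 28 GB, 36 GB left
8 disks × 64 GB = 512 GB; used 427 GB; unused 85 GB.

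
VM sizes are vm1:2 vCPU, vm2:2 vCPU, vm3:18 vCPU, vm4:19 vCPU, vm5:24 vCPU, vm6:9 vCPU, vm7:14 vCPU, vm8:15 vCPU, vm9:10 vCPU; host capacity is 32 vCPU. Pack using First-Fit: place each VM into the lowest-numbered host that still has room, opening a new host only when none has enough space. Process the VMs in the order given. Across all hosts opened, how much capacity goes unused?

15

Put vm1 (2 vCPU) in host 1; 30 vCPU remain.
Put vm2 (2 vCPU) in host 1; 28 vCPU remain.
Put vm3 (18 vCPU) in host 1; 10 vCPU remain.
Put vm4 (19 vCPU) in host 2; 13 vCPU remain.
Put vm5 (24 vCPU) in host 3; 8 vCPU remain.
Put vm6 (9 vCPU) in host 1; 1 vCPU remain.
Put vm7 (14 vCPU) in host 4; 18 vCPU remain.
Put vm8 (15 vCPU) in host 4; 3 vCPU remain.
Put vm9 (10 vCPU) in host 2; 3 vCPU remain.
4 hosts × 32 vCPU = 128 vCPU; used 113 vCPU; unused 15 vCPU.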